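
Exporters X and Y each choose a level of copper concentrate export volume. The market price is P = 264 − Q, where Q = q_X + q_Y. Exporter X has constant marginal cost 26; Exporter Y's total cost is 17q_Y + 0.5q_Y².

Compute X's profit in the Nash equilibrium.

Exporter X's profit: π = q_X(264 − (q_X + q_Y)) − 26q_X.
∂π/∂q_X = 238 − 2q_X − q_Y = 0, so q_X = 119 − 0.5q_Y.
For Y: ∂π/∂q_Y = 247 − 3q_Y − q_X = 0 ⇒ q_Y = 247/3 − (1/3)q_X.
Solving the two reaction functions simultaneously: (1 − (−0.5)(−1/3))q_X = 119 − 0.5·(247/3), so (5/6)q_X = 467/6 and q_X = 93.4.
Then q_Y = 247/3 − (1/3)·93.4 = 51.2.
Price P = 264 − 144.6 = 119.4.
X's profit: (119.4 − 26)·93.4 = 8723.56.

8723.56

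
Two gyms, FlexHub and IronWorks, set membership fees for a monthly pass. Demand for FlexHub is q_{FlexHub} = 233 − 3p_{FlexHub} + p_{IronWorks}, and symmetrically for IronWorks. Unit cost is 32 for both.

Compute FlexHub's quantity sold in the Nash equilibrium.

FlexHub's profit: π = (p_{FlexHub} − 32)(233 − 3p_{FlexHub} + p_{IronWorks}).
∂π/∂p_{FlexHub} = 329 − 6p_{FlexHub} + p_{IronWorks} = 0 ⇒ p_{FlexHub} = 329/6 + (1/6)p_{IronWorks}.
By symmetry p_{IronWorks} = p_{FlexHub}; substituting into the reaction function, (5/6)p_{FlexHub} = 329/6 and p_{FlexHub} = 65.8.
q_{FlexHub} = 233 − 3·65.8 + 65.8 = 101.4.

101.4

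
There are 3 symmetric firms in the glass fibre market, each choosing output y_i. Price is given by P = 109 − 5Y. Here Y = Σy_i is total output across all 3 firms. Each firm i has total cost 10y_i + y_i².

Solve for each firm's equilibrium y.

4.5

A representative firm's profit is π_i = y_i(109 − 5Y) − 10y_i − y_i², with Y = y_i + Σ_{j≠i} y_j.
First-order condition: 99 − 12y_i − 5Σ_{j≠i} y_j = 0.
With identical firms, set every y_j = y: then 99 − 12y − 10y = 0, i.e. y = 99/22 = 4.5.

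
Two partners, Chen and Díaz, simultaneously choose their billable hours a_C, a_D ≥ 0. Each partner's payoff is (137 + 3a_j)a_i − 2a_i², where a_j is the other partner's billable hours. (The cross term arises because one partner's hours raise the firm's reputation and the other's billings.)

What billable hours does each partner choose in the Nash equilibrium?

137

Chen's payoff is (137 + 3a_D)a_C − 2a_C².
∂π/∂a_C = 137 + 3a_D − 4a_C = 0, so a_C = 34.25 + 0.75a_D.
By symmetry a_D = a_C; substituting into the reaction function, 0.25a_C = 34.25 and a_C = 137.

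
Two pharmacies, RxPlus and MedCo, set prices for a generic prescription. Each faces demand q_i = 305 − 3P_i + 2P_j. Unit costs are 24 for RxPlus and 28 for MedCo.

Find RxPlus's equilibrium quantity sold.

RxPlus's profit: π = (P_{RxPlus} − 24)(305 − 3P_{RxPlus} + 2P_{MedCo}).
∂π/∂P_{RxPlus} = 377 − 6P_{RxPlus} + 2P_{MedCo} = 0 ⇒ P_{RxPlus} = 377/6 + (1/3)P_{MedCo}.
Similarly P_{MedCo} = 389/6 + (1/3)P_{RxPlus}.
Plugging P_{MedCo} into RxPlus's best response: P_{RxPlus} = 377/6 + (1/3)(389/6 + (1/3)P_{RxPlus}) ⇒ (8/9)P_{RxPlus} = 760/9, so P_{RxPlus} = 95.
Then P_{MedCo} = 389/6 + (1/3)·95 = 96.5.
q_{RxPlus} = 305 − 3·95 + 2·96.5 = 213.

213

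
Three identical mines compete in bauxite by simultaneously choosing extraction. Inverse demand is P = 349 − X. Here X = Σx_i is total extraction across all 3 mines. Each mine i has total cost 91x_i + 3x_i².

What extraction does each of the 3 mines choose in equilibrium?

A representative mine's profit is π_i = x_i(349 − X) − 91x_i − 3x_i², with X = x_i + Σ_{j≠i} x_j.
First-order condition: 258 − 8x_i − Σ_{j≠i} x_j = 0.
In a symmetric equilibrium every mine chooses the same x, so Σ_{j≠i} x_j = 2x. The condition becomes 258 − 10x = 0, giving x = 258/10 = 25.8.

25.8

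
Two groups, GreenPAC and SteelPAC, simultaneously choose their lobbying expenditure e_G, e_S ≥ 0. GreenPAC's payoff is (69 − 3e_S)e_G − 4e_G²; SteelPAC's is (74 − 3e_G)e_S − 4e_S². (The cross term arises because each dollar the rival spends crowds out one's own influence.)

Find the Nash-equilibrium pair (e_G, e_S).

6, 7

Expanding GreenPAC's payoff: 69e_G − 3e_Se_G − 4e_G².
∂π/∂e_G = 69 − 3e_S − 8e_G = 0, so e_G = 8.625 − 0.375e_S.
Likewise for SteelPAC: e_S = 9.25 − 0.375e_G.
Plugging e_S into GreenPAC's best response: e_G = 8.625 − 0.375(9.25 − 0.375e_G) ⇒ (55/64)e_G = 165/32, so e_G = 6.
Then e_S = 9.25 − 0.375·6 = 7.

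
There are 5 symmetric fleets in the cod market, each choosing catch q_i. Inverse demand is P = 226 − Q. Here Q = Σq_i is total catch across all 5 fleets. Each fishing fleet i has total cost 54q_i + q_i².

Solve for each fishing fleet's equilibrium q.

A representative fishing fleet's profit is π_i = q_i(226 − Q) − 54q_i − q_i², with Q = q_i + Σ_{j≠i} q_j.
First-order condition: 172 − 4q_i − Σ_{j≠i} q_j = 0.
In a symmetric equilibrium every fishing fleet chooses the same q, so Σ_{j≠i} q_j = 4q. The condition becomes 172 − 8q = 0, giving q = 172/8 = 21.5.

21.5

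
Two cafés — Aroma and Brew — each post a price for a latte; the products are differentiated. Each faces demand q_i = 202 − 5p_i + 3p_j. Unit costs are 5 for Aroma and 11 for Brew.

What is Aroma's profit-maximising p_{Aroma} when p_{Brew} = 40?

Aroma's profit: π = (p_{Aroma} − 5)(202 − 5p_{Aroma} + 3p_{Brew}).
∂π/∂p_{Aroma} = 227 − 10p_{Aroma} + 3p_{Brew} = 0 ⇒ p_{Aroma} = 22.7 + 0.3p_{Brew}.
At p_{Brew} = 40: p_{Aroma} = 22.7 + 0.3·40 = 34.7.

34.7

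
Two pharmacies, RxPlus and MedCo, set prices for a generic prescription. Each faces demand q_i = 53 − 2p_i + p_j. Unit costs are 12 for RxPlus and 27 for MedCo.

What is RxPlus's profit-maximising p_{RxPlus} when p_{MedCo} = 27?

RxPlus's profit: π = (p_{RxPlus} − 12)(53 − 2p_{RxPlus} + p_{MedCo}).
∂π/∂p_{RxPlus} = 77 − 4p_{RxPlus} + p_{MedCo} = 0 ⇒ p_{RxPlus} = 19.25 + 0.25p_{MedCo}.
At p_{MedCo} = 27: p_{RxPlus} = 19.25 + 0.25·27 = 26.

26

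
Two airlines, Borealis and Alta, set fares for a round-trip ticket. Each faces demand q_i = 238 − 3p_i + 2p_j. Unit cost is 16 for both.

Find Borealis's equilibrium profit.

Borealis's profit: π = (p_{Borealis} − 16)(238 − 3p_{Borealis} + 2p_{Alta}).
∂π/∂p_{Borealis} = 286 − 6p_{Borealis} + 2p_{Alta} = 0 ⇒ p_{Borealis} = 143/3 + (1/3)p_{Alta}.
By symmetry p_{Alta} = p_{Borealis}; substituting into the reaction function, (2/3)p_{Borealis} = 143/3 and p_{Borealis} = 71.5.
q_{Borealis} = 238 − 3·71.5 + 2·71.5 = 166.5.
Profit = (71.5 − 16)·166.5 = 9240.75.

9240.75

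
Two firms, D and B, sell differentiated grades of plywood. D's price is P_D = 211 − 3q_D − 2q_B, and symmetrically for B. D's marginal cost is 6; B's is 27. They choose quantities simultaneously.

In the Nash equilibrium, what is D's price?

Firm D's profit: π = q_D(211 − 3q_D − 2q_B) − 6q_D.
∂π/∂q_D = 205 − 6q_D − 2q_B = 0 ⇒ q_D = 205/6 − (1/3)q_B.
Similarly q_B = 92/3 − (1/3)q_D.
Plugging q_B into D's best response: q_D = 205/6 − (1/3)(92/3 − (1/3)q_D) ⇒ (8/9)q_D = 431/18, so q_D = 26.9375.
Then q_B = 92/3 − (1/3)·26.9375 = 21.6875.
P_D = 211 − 3·26.9375 − 2·21.6875 = 86.8125.

86.8125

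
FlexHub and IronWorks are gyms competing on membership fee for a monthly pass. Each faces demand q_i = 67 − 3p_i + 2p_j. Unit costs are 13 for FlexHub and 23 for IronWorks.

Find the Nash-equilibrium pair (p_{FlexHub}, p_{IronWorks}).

28.375, 32.125

FlexHub's profit: π = (p_{FlexHub} − 13)(67 − 3p_{FlexHub} + 2p_{IronWorks}).
∂π/∂p_{FlexHub} = 106 − 6p_{FlexHub} + 2p_{IronWorks} = 0 ⇒ p_{FlexHub} = 53/3 + (1/3)p_{IronWorks}.
Similarly p_{IronWorks} = 68/3 + (1/3)p_{FlexHub}.
Plugging p_{IronWorks} into FlexHub's best response: p_{FlexHub} = 53/3 + (1/3)(68/3 + (1/3)p_{FlexHub}) ⇒ (8/9)p_{FlexHub} = 227/9, so p_{FlexHub} = 28.375.
Then p_{IronWorks} = 68/3 + (1/3)·28.375 = 32.125.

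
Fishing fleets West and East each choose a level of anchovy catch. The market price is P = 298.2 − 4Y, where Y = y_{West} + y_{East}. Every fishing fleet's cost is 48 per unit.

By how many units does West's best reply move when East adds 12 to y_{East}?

Fishing fleet West's profit: π = y_{West}(298.2 − 4(y_{West} + y_{East})) − 48y_{West}.
∂π/∂y_{West} = 250.2 − 8y_{West} − 4y_{East} = 0, so y_{West} = 31.275 − 0.5y_{East}.
The reaction-function slope is −0.5, so a 12-unit rise in y_{East} moves y_{West} by −0.5 × 12 = −6. West's best response falls — the actions are strategic substitutes.

-6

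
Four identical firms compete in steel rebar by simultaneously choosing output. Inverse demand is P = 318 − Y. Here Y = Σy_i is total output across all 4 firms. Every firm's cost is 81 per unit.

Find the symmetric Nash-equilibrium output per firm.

47.4

A representative firm's profit is π_i = y_i(318 − Y) − 81y_i, with Y = y_i + Σ_{j≠i} y_j.
First-order condition: 237 − 2y_i − Σ_{j≠i} y_j = 0.
In a symmetric equilibrium every firm chooses the same y, so Σ_{j≠i} y_j = 3y. The condition becomes 237 − 5y = 0, giving y = 237/5 = 47.4.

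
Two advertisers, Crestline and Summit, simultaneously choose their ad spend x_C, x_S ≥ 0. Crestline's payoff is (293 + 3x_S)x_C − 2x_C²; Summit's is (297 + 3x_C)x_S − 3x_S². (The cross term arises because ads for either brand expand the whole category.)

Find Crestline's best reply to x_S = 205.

227

Expanding Crestline's payoff: 293x_C + 3x_Sx_C − 2x_C².
∂π/∂x_C = 293 + 3x_S − 4x_C = 0, so x_C = 73.25 + 0.75x_S.
At x_S = 205: x_C = 73.25 + 0.75·205 = 227.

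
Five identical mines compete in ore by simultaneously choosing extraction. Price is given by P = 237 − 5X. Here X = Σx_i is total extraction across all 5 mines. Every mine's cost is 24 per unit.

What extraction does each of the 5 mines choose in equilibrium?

7.1

A representative mine's profit is π_i = x_i(237 − 5X) − 24x_i, with X = x_i + Σ_{j≠i} x_j.
First-order condition: 213 − 10x_i − 5Σ_{j≠i} x_j = 0.
With identical mines, set every x_j = x: then 213 − 10x − 20x = 0, i.e. x = 213/30 = 7.1.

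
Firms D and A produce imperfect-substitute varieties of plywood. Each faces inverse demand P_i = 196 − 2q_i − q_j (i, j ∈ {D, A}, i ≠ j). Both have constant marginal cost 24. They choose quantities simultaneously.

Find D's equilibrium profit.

Firm D's profit: π = q_D(196 − 2q_D − q_A) − 24q_D.
∂π/∂q_D = 172 − 4q_D − q_A = 0 ⇒ q_D = 43 − 0.25q_A.
The game is symmetric, so in equilibrium q_A = q_D: the reaction function gives 1.25q_D = 43, hence q_D = 34.4.
P_D = 196 − 2·34.4 − 34.4 = 92.8.
Profit = (92.8 − 24)·34.4 = 2366.72.

2366.72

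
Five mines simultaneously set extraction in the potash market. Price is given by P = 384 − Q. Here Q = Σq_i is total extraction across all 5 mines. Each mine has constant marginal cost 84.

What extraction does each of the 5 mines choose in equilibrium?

A representative mine's profit is π_i = q_i(384 − Q) − 84q_i, with Q = q_i + Σ_{j≠i} q_j.
First-order condition: 300 − 2q_i − Σ_{j≠i} q_j = 0.
Imposing symmetry (q_j = q for all j) turns Σ_{j≠i} q_j into 4q, so 300 = 6q and q = 50.

50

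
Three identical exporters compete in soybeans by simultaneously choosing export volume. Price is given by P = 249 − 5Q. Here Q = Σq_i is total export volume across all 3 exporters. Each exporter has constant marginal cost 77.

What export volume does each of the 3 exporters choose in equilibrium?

A representative exporter's profit is π_i = q_i(249 − 5Q) − 77q_i, with Q = q_i + Σ_{j≠i} q_j.
First-order condition: 172 − 10q_i − 5Σ_{j≠i} q_j = 0.
With identical exporters, set every q_j = q: then 172 − 10q − 10q = 0, i.e. q = 172/20 = 8.6.

8.6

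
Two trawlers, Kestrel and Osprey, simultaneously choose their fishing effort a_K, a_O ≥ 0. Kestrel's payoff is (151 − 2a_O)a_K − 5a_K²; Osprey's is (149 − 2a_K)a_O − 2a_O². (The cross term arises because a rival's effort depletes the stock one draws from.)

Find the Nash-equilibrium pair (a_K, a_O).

8.5, 33

Expanding Kestrel's payoff: 151a_K − 2a_Oa_K − 5a_K².
∂π/∂a_K = 151 − 2a_O − 10a_K = 0, so a_K = 15.1 − 0.2a_O.
Likewise for Osprey: a_O = 37.25 − 0.5a_K.
Substituting the second reaction function into the first: a_K = 15.1 − 0.2(37.25 − 0.5a_K), which gives 0.9a_K = 7.65 ⇒ a_K = 8.5.
Then a_O = 37.25 − 0.5·8.5 = 33.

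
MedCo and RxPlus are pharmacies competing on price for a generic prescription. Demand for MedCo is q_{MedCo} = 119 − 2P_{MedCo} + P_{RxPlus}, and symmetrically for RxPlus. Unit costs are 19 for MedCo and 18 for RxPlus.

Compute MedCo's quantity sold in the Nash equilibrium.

MedCo's profit: π = (P_{MedCo} − 19)(119 − 2P_{MedCo} + P_{RxPlus}).
∂π/∂P_{MedCo} = 157 − 4P_{MedCo} + P_{RxPlus} = 0 ⇒ P_{MedCo} = 39.25 + 0.25P_{RxPlus}.
Similarly P_{RxPlus} = 38.75 + 0.25P_{MedCo}.
Plugging P_{RxPlus} into MedCo's best response: P_{MedCo} = 39.25 + 0.25(38.75 + 0.25P_{MedCo}) ⇒ 0.9375P_{MedCo} = 48.9375, so P_{MedCo} = 52.2.
Then P_{RxPlus} = 38.75 + 0.25·52.2 = 51.8.
q_{MedCo} = 119 − 2·52.2 + 51.8 = 66.4.

66.4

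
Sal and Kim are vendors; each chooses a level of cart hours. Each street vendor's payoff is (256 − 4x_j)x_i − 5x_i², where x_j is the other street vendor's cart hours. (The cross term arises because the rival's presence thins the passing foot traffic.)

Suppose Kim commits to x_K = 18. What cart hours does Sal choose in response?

Sal's payoff is (256 − 4x_K)x_S − 5x_S².
∂π/∂x_S = 256 − 4x_K − 10x_S = 0, so x_S = 25.6 − 0.4x_K.
At x_K = 18: x_S = 25.6 − 0.4·18 = 18.4.

18.4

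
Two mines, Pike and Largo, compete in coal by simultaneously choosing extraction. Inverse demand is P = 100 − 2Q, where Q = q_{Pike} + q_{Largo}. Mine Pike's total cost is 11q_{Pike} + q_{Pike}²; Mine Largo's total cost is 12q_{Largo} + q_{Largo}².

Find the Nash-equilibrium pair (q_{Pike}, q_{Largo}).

11.1875, 10.9375

Mine Pike's profit: π = q_{Pike}(100 − 2(q_{Pike} + q_{Largo})) − 11q_{Pike} − q_{Pike}².
∂π/∂q_{Pike} = 89 − 6q_{Pike} − 2q_{Largo} = 0, so q_{Pike} = 89/6 − (1/3)q_{Largo}.
By the same steps for Largo: q_{Largo} = 44/3 − (1/3)q_{Pike}.
Solving the two reaction functions simultaneously: (1 − (−1/3)(−1/3))q_{Pike} = 89/6 − (1/3)·(44/3), so (8/9)q_{Pike} = 179/18 and q_{Pike} = 11.1875.
Then q_{Largo} = 44/3 − (1/3)·11.1875 = 10.9375.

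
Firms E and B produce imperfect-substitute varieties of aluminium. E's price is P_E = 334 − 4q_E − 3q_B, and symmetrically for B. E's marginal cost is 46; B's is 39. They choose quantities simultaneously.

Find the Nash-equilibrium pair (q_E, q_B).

25.8, 27.2

Firm E's profit: π = q_E(334 − 4q_E − 3q_B) − 46q_E.
∂π/∂q_E = 288 − 8q_E − 3q_B = 0 ⇒ q_E = 36 − 0.375q_B.
Similarly q_B = 36.875 − 0.375q_E.
Plugging q_B into E's best response: q_E = 36 − 0.375(36.875 − 0.375q_E) ⇒ (55/64)q_E = 1419/64, so q_E = 25.8.
Then q_B = 36.875 − 0.375·25.8 = 27.2.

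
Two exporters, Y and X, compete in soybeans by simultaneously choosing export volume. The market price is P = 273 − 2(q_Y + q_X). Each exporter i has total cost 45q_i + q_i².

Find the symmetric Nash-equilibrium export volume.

28.5

Exporter Y's profit: π = q_Y(273 − 2(q_Y + q_X)) − 45q_Y − q_Y².
∂π/∂q_Y = 228 − 6q_Y − 2q_X = 0, so q_Y = 38 − (1/3)q_X.
By symmetry q_X = q_Y; substituting into the reaction function, (4/3)q_Y = 38 and q_Y = 28.5.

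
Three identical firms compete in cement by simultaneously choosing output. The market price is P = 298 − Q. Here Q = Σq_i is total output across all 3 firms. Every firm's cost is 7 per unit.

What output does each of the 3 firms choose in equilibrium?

A representative firm's profit is π_i = q_i(298 − Q) − 7q_i, with Q = q_i + Σ_{j≠i} q_j.
First-order condition: 291 − 2q_i − Σ_{j≠i} q_j = 0.
With identical firms, set every q_j = q: then 291 − 2q − 2q = 0, i.e. q = 291/4 = 72.75.

72.75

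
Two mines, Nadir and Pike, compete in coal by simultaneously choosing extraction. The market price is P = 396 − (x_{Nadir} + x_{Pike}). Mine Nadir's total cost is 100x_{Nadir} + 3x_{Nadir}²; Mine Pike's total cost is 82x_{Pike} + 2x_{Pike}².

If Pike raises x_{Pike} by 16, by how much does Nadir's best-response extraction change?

-2

Mine Nadir's profit: π = x_{Nadir}(396 − (x_{Nadir} + x_{Pike})) − 100x_{Nadir} − 3x_{Nadir}².
∂π/∂x_{Nadir} = 296 − 8x_{Nadir} − x_{Pike} = 0, so x_{Nadir} = 37 − 0.125x_{Pike}.
The reaction-function slope is −0.125, so a 16-unit rise in x_{Pike} moves x_{Nadir} by −0.125 × 16 = −2. Nadir's best response falls — the actions are strategic substitutes.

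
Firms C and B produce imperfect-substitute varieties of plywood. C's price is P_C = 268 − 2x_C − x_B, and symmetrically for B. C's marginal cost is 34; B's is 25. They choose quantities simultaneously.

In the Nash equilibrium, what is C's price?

126.4

Firm C's profit: π = x_C(268 − 2x_C − x_B) − 34x_C.
∂π/∂x_C = 234 − 4x_C − x_B = 0 ⇒ x_C = 58.5 − 0.25x_B.
Similarly x_B = 60.75 − 0.25x_C.
Plugging x_B into C's best response: x_C = 58.5 − 0.25(60.75 − 0.25x_C) ⇒ 0.9375x_C = 43.3125, so x_C = 46.2.
Then x_B = 60.75 − 0.25·46.2 = 49.2.
P_C = 268 − 2·46.2 − 49.2 = 126.4.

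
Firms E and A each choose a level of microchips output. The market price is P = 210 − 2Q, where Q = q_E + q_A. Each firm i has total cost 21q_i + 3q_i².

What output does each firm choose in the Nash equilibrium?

15.75

Firm E's profit: π = q_E(210 − 2(q_E + q_A)) − 21q_E − 3q_E².
∂π/∂q_E = 189 − 10q_E − 2q_A = 0, so q_E = 18.9 − 0.2q_A.
By symmetry q_A = q_E; substituting into the reaction function, 1.2q_E = 18.9 and q_E = 15.75.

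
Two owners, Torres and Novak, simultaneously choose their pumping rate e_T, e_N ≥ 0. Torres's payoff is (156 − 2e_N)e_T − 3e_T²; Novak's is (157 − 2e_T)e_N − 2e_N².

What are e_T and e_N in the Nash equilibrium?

Expanding Torres's payoff: 156e_T − 2e_Ne_T − 3e_T².
∂π/∂e_T = 156 − 2e_N − 6e_T = 0, so e_T = 26 − (1/3)e_N.
Likewise for Novak: e_N = 39.25 − 0.5e_T.
Plugging e_N into Torres's best response: e_T = 26 − (1/3)(39.25 − 0.5e_T) ⇒ (5/6)e_T = 155/12, so e_T = 15.5.
Then e_N = 39.25 − 0.5·15.5 = 31.5.

15.5, 31.5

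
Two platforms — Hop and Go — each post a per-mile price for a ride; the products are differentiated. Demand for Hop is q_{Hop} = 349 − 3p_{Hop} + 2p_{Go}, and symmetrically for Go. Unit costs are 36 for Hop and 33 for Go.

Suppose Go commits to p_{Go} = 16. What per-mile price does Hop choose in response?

Hop's profit: π = (p_{Hop} − 36)(349 − 3p_{Hop} + 2p_{Go}).
∂π/∂p_{Hop} = 457 − 6p_{Hop} + 2p_{Go} = 0 ⇒ p_{Hop} = 457/6 + (1/3)p_{Go}.
At p_{Go} = 16: p_{Hop} = 457/6 + (1/3)·16 = 81.5.

81.5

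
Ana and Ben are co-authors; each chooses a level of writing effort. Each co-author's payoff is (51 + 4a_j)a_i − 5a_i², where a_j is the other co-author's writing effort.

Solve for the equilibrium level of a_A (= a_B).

Ana's payoff is (51 + 4a_B)a_A − 5a_A².
∂π/∂a_A = 51 + 4a_B − 10a_A = 0, so a_A = 5.1 + 0.4a_B.
Setting a_A = a_B in the reaction function: a_A = 5.1 + 0.4a_A, so a_A = 5.1 / 0.6 = 8.5.

8.5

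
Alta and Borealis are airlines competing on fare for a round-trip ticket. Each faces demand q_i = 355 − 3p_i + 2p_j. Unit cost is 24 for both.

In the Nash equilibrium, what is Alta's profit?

20542.6875

Alta's profit: π = (p_{Alta} − 24)(355 − 3p_{Alta} + 2p_{Borealis}).
∂π/∂p_{Alta} = 427 − 6p_{Alta} + 2p_{Borealis} = 0 ⇒ p_{Alta} = 427/6 + (1/3)p_{Borealis}.
The game is symmetric, so in equilibrium p_{Borealis} = p_{Alta}: the reaction function gives (2/3)p_{Alta} = 427/6, hence p_{Alta} = 106.75.
q_{Alta} = 355 − 3·106.75 + 2·106.75 = 248.25.
Profit = (106.75 − 24)·248.25 = 20542.6875.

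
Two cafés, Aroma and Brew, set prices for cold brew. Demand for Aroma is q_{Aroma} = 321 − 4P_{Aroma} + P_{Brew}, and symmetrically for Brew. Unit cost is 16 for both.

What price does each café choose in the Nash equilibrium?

55

Aroma's profit: π = (P_{Aroma} − 16)(321 − 4P_{Aroma} + P_{Brew}).
∂π/∂P_{Aroma} = 385 − 8P_{Aroma} + P_{Brew} = 0 ⇒ P_{Aroma} = 48.125 + 0.125P_{Brew}.
The game is symmetric, so in equilibrium P_{Brew} = P_{Aroma}: the reaction function gives 0.875P_{Aroma} = 48.125, hence P_{Aroma} = 55.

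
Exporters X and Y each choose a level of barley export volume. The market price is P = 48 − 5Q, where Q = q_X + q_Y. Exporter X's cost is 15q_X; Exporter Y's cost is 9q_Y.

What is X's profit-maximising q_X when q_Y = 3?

Exporter X's profit: π = q_X(48 − 5(q_X + q_Y)) − 15q_X.
∂π/∂q_X = 33 − 10q_X − 5q_Y = 0, so q_X = 3.3 − 0.5q_Y.
At q_Y = 3: q_X = 3.3 − 0.5·3 = 1.8.

1.8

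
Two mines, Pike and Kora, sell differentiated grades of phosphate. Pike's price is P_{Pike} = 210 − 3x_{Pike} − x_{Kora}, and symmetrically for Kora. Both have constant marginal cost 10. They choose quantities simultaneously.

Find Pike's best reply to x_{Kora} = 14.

31

Mine Pike's profit: π = x_{Pike}(210 − 3x_{Pike} − x_{Kora}) − 10x_{Pike}.
∂π/∂x_{Pike} = 200 − 6x_{Pike} − x_{Kora} = 0 ⇒ x_{Pike} = 100/3 − (1/6)x_{Kora}.
At x_{Kora} = 14: x_{Pike} = 100/3 − (1/6)·14 = 31.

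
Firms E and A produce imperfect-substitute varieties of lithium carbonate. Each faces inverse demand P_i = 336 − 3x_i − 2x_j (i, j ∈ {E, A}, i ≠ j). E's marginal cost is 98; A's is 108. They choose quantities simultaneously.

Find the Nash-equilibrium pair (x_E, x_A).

30.375, 27.875

Firm E's profit: π = x_E(336 − 3x_E − 2x_A) − 98x_E.
∂π/∂x_E = 238 − 6x_E − 2x_A = 0 ⇒ x_E = 119/3 − (1/3)x_A.
Similarly x_A = 38 − (1/3)x_E.
Substituting the second reaction function into the first: x_E = 119/3 − (1/3)(38 − (1/3)x_E), which gives (8/9)x_E = 27 ⇒ x_E = 30.375.
Then x_A = 38 − (1/3)·30.375 = 27.875.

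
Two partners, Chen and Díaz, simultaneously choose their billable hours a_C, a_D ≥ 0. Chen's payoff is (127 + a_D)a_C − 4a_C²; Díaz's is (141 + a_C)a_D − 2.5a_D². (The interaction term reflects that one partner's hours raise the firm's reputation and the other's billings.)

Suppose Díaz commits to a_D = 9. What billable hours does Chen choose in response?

17

Expanding Chen's payoff: 127a_C + a_Da_C − 4a_C².
∂π/∂a_C = 127 + a_D − 8a_C = 0, so a_C = 15.875 + 0.125a_D.
At a_D = 9: a_C = 15.875 + 0.125·9 = 17.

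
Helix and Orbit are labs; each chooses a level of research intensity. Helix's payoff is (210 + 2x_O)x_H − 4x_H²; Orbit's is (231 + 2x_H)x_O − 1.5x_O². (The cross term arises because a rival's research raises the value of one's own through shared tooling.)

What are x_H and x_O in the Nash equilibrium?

54.6, 113.4

Expanding Helix's payoff: 210x_H + 2x_Ox_H − 4x_H².
∂π/∂x_H = 210 + 2x_O − 8x_H = 0, so x_H = 26.25 + 0.25x_O.
Likewise for Orbit: x_O = 77 + (2/3)x_H.
Solving the two reaction functions simultaneously: (1 − (0.25)(2/3))x_H = 26.25 + 0.25·77, so (5/6)x_H = 45.5 and x_H = 54.6.
Then x_O = 77 + (2/3)·54.6 = 113.4.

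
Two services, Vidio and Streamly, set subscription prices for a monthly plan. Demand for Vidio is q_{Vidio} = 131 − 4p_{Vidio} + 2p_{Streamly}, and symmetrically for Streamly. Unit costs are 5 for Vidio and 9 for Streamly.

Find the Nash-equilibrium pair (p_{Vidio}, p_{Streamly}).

25.7, 27.3

Vidio's profit: π = (p_{Vidio} − 5)(131 − 4p_{Vidio} + 2p_{Streamly}).
∂π/∂p_{Vidio} = 151 − 8p_{Vidio} + 2p_{Streamly} = 0 ⇒ p_{Vidio} = 18.875 + 0.25p_{Streamly}.
Similarly p_{Streamly} = 20.875 + 0.25p_{Vidio}.
Substituting the second reaction function into the first: p_{Vidio} = 18.875 + 0.25(20.875 + 0.25p_{Vidio}), which gives 0.9375p_{Vidio} = 771/32 ⇒ p_{Vidio} = 25.7.
Then p_{Streamly} = 20.875 + 0.25·25.7 = 27.3.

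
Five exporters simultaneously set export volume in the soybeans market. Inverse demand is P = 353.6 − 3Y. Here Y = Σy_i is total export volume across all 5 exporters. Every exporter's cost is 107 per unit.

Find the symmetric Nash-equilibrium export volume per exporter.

13.7

A representative exporter's profit is π_i = y_i(353.6 − 3Y) − 107y_i, with Y = y_i + Σ_{j≠i} y_j.
First-order condition: 246.6 − 6y_i − 3Σ_{j≠i} y_j = 0.
In a symmetric equilibrium every exporter chooses the same y, so Σ_{j≠i} y_j = 4y. The condition becomes 246.6 − 18y = 0, giving y = 246.6/18 = 13.7.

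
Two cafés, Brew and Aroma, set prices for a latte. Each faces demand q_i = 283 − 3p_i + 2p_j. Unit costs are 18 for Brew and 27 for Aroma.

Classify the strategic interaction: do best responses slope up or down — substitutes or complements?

strategic complements

Brew's profit: π = (p_{Brew} − 18)(283 − 3p_{Brew} + 2p_{Aroma}).
∂π/∂p_{Brew} = 337 − 6p_{Brew} + 2p_{Aroma} = 0 ⇒ p_{Brew} = 337/6 + (1/3)p_{Aroma}.
The best-response slope dp_{Brew}/dp_{Aroma} = 1/3 > 0: the reaction function is upward-sloping, so the choices are strategic complements.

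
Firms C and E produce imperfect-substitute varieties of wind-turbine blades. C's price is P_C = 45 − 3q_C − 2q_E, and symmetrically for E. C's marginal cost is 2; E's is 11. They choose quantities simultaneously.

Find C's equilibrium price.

Firm C's profit: π = q_C(45 − 3q_C − 2q_E) − 2q_C.
∂π/∂q_C = 43 − 6q_C − 2q_E = 0 ⇒ q_C = 43/6 − (1/3)q_E.
Similarly q_E = 17/3 − (1/3)q_C.
Plugging q_E into C's best response: q_C = 43/6 − (1/3)(17/3 − (1/3)q_C) ⇒ (8/9)q_C = 95/18, so q_C = 5.9375.
Then q_E = 17/3 − (1/3)·5.9375 = 3.6875.
P_C = 45 − 3·5.9375 − 2·3.6875 = 19.8125.

19.8125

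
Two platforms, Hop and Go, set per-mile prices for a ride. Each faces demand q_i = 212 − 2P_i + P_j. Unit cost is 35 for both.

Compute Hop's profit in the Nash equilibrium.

Hop's profit: π = (P_{Hop} − 35)(212 − 2P_{Hop} + P_{Go}).
∂π/∂P_{Hop} = 282 − 4P_{Hop} + P_{Go} = 0 ⇒ P_{Hop} = 70.5 + 0.25P_{Go}.
By symmetry P_{Go} = P_{Hop}; substituting into the reaction function, 0.75P_{Hop} = 70.5 and P_{Hop} = 94.
q_{Hop} = 212 − 2·94 + 94 = 118.
Profit = (94 − 35)·118 = 6962.

6962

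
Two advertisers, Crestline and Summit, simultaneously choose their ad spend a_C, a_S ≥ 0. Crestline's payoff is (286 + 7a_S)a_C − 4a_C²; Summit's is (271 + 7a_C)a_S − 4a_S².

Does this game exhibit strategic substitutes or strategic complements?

strategic complements

Expanding Crestline's payoff: 286a_C + 7a_Sa_C − 4a_C².
∂π/∂a_C = 286 + 7a_S − 8a_C = 0, so a_C = 35.75 + 0.875a_S.
The best-response slope da_C/da_S = 0.875 > 0: the reaction function is upward-sloping, so the choices are strategic complements.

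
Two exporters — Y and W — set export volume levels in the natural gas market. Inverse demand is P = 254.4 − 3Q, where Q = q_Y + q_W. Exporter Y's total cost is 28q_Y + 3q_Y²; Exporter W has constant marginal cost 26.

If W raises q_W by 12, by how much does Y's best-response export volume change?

-3

Exporter Y's profit: π = q_Y(254.4 − 3(q_Y + q_W)) − 28q_Y − 3q_Y².
∂π/∂q_Y = 226.4 − 12q_Y − 3q_W = 0, so q_Y = 283/15 − 0.25q_W.
The reaction-function slope is −0.25, so a 12-unit rise in q_W moves q_Y by −0.25 × 12 = −3. Y's best response falls — the actions are strategic substitutes.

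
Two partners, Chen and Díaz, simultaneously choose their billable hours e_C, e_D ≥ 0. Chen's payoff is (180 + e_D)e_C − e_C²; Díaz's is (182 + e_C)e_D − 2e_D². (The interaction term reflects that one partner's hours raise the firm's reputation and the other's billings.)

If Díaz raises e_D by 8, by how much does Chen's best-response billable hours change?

Expanding Chen's payoff: 180e_C + e_De_C − e_C².
∂π/∂e_C = 180 + e_D − 2e_C = 0, so e_C = 90 + 0.5e_D.
The reaction-function slope is 0.5, so an 8-unit rise in e_D moves e_C by 0.5 × 8 = 4. Chen's best response rises — the actions are strategic complements.

4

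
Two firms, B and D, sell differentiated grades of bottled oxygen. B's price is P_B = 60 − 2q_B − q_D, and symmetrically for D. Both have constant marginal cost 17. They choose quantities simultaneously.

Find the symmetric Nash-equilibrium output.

Firm B's profit: π = q_B(60 − 2q_B − q_D) − 17q_B.
∂π/∂q_B = 43 − 4q_B − q_D = 0 ⇒ q_B = 10.75 − 0.25q_D.
By symmetry q_D = q_B; substituting into the reaction function, 1.25q_B = 10.75 and q_B = 8.6.

8.6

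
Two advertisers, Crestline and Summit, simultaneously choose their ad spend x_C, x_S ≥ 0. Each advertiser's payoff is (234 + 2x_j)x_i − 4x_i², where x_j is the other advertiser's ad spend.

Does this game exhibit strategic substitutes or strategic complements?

Crestline's payoff is (234 + 2x_S)x_C − 4x_C².
∂π/∂x_C = 234 + 2x_S − 8x_C = 0, so x_C = 29.25 + 0.25x_S.
The best-response slope dx_C/dx_S = 0.25 > 0: the reaction function is upward-sloping, so the choices are strategic complements.

strategic complements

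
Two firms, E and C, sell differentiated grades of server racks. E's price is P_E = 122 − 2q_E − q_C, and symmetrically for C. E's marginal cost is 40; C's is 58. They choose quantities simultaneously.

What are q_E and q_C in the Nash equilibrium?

17.6, 11.6

Firm E's profit: π = q_E(122 − 2q_E − q_C) − 40q_E.
∂π/∂q_E = 82 − 4q_E − q_C = 0 ⇒ q_E = 20.5 − 0.25q_C.
Similarly q_C = 16 − 0.25q_E.
Plugging q_C into E's best response: q_E = 20.5 − 0.25(16 − 0.25q_E) ⇒ 0.9375q_E = 16.5, so q_E = 17.6.
Then q_C = 16 − 0.25·17.6 = 11.6.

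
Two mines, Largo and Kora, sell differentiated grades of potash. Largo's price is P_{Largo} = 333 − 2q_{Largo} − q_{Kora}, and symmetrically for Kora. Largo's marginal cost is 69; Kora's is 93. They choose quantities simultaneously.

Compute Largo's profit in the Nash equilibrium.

Mine Largo's profit: π = q_{Largo}(333 − 2q_{Largo} − q_{Kora}) − 69q_{Largo}.
∂π/∂q_{Largo} = 264 − 4q_{Largo} − q_{Kora} = 0 ⇒ q_{Largo} = 66 − 0.25q_{Kora}.
Similarly q_{Kora} = 60 − 0.25q_{Largo}.
Solving the two reaction functions simultaneously: (1 − (−0.25)(−0.25))q_{Largo} = 66 − 0.25·60, so 0.9375q_{Largo} = 51 and q_{Largo} = 54.4.
Then q_{Kora} = 60 − 0.25·54.4 = 46.4.
P_{Largo} = 333 − 2·54.4 − 46.4 = 177.8.
Profit = (177.8 − 69)·54.4 = 5918.72.

5918.72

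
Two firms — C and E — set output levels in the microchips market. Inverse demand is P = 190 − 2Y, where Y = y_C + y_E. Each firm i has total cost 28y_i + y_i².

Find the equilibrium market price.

109

Firm C's profit: π = y_C(190 − 2(y_C + y_E)) − 28y_C − y_C².
∂π/∂y_C = 162 − 6y_C − 2y_E = 0, so y_C = 27 − (1/3)y_E.
By symmetry y_E = y_C; substituting into the reaction function, (4/3)y_C = 27 and y_C = 20.25.
Equilibrium price: P = 190 − 2·40.5 = 109.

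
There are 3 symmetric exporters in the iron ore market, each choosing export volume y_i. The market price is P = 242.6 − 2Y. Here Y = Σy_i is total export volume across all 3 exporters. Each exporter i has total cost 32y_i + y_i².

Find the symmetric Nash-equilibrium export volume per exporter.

A representative exporter's profit is π_i = y_i(242.6 − 2Y) − 32y_i − y_i², with Y = y_i + Σ_{j≠i} y_j.
First-order condition: 210.6 − 6y_i − 2Σ_{j≠i} y_j = 0.
In a symmetric equilibrium every exporter chooses the same y, so Σ_{j≠i} y_j = 2y. The condition becomes 210.6 − 10y = 0, giving y = 210.6/10 = 21.06.

21.06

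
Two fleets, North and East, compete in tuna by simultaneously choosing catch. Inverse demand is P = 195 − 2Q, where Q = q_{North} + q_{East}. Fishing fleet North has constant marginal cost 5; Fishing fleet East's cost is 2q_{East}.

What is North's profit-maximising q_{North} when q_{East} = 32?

Fishing fleet North's profit: π = q_{North}(195 − 2(q_{North} + q_{East})) − 5q_{North}.
∂π/∂q_{North} = 190 − 4q_{North} − 2q_{East} = 0, so q_{North} = 47.5 − 0.5q_{East}.
At q_{East} = 32: q_{North} = 47.5 − 0.5·32 = 31.5.

31.5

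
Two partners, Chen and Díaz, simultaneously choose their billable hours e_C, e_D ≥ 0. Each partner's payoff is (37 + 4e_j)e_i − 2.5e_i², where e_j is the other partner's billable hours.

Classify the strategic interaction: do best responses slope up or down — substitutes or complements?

Chen's payoff is (37 + 4e_D)e_C − 2.5e_C².
∂π/∂e_C = 37 + 4e_D − 5e_C = 0, so e_C = 7.4 + 0.8e_D.
The best-response slope de_C/de_D = 0.8 > 0: the reaction function is upward-sloping, so the choices are strategic complements.

strategic complements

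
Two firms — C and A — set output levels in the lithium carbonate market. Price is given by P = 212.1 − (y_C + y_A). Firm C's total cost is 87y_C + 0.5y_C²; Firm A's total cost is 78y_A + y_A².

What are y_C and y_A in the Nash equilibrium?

Firm C's profit: π = y_C(212.1 − (y_C + y_A)) − 87y_C − 0.5y_C².
∂π/∂y_C = 125.1 − 3y_C − y_A = 0, so y_C = 41.7 − (1/3)y_A.
For A: ∂π/∂y_A = 134.1 − 4y_A − y_C = 0 ⇒ y_A = 33.525 − 0.25y_C.
Solving the two reaction functions simultaneously: (1 − (−1/3)(−0.25))y_C = 41.7 − (1/3)·33.525, so (11/12)y_C = 30.525 and y_C = 33.3.
Then y_A = 33.525 − 0.25·33.3 = 25.2.

33.3, 25.2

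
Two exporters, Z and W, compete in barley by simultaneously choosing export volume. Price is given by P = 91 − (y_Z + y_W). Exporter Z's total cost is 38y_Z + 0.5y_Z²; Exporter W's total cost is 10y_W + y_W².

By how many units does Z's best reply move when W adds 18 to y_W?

-6

Exporter Z's profit: π = y_Z(91 − (y_Z + y_W)) − 38y_Z − 0.5y_Z².
∂π/∂y_Z = 53 − 3y_Z − y_W = 0, so y_Z = 53/3 − (1/3)y_W.
The reaction-function slope is −1/3, so an 18-unit rise in y_W moves y_Z by −1/3 × 18 = −6. Z's best response falls — the actions are strategic substitutes.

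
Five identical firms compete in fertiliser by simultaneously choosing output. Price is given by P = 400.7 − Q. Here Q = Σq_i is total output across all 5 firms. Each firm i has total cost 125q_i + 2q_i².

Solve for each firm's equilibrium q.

A representative firm's profit is π_i = q_i(400.7 − Q) − 125q_i − 2q_i², with Q = q_i + Σ_{j≠i} q_j.
First-order condition: 275.7 − 6q_i − Σ_{j≠i} q_j = 0.
Imposing symmetry (q_j = q for all j) turns Σ_{j≠i} q_j into 4q, so 275.7 = 10q and q = 27.57.

27.57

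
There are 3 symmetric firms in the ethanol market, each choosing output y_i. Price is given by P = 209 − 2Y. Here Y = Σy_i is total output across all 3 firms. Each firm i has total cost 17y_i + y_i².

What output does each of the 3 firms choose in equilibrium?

A representative firm's profit is π_i = y_i(209 − 2Y) − 17y_i − y_i², with Y = y_i + Σ_{j≠i} y_j.
First-order condition: 192 − 6y_i − 2Σ_{j≠i} y_j = 0.
Imposing symmetry (y_j = y for all j) turns Σ_{j≠i} y_j into 2y, so 192 = 10y and y = 19.2.

19.2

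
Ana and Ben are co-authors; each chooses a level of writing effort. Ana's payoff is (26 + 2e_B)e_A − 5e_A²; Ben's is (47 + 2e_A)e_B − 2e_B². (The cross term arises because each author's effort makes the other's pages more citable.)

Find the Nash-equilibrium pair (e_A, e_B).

Expanding Ana's payoff: 26e_A + 2e_Be_A − 5e_A².
∂π/∂e_A = 26 + 2e_B − 10e_A = 0, so e_A = 2.6 + 0.2e_B.
Likewise for Ben: e_B = 11.75 + 0.5e_A.
Substituting the second reaction function into the first: e_A = 2.6 + 0.2(11.75 + 0.5e_A), which gives 0.9e_A = 4.95 ⇒ e_A = 5.5.
Then e_B = 11.75 + 0.5·5.5 = 14.5.

5.5, 14.5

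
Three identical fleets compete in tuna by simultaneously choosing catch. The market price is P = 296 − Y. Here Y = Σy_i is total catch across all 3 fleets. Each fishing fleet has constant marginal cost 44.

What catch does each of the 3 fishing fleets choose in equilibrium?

A representative fishing fleet's profit is π_i = y_i(296 − Y) − 44y_i, with Y = y_i + Σ_{j≠i} y_j.
First-order condition: 252 − 2y_i − Σ_{j≠i} y_j = 0.
In a symmetric equilibrium every fishing fleet chooses the same y, so Σ_{j≠i} y_j = 2y. The condition becomes 252 − 4y = 0, giving y = 252/4 = 63.

63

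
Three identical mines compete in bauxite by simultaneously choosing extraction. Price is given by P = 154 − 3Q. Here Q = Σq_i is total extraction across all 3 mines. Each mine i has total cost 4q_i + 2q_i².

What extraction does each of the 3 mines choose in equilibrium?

9.375

A representative mine's profit is π_i = q_i(154 − 3Q) − 4q_i − 2q_i², with Q = q_i + Σ_{j≠i} q_j.
First-order condition: 150 − 10q_i − 3Σ_{j≠i} q_j = 0.
With identical mines, set every q_j = q: then 150 − 10q − 6q = 0, i.e. q = 150/16 = 9.375.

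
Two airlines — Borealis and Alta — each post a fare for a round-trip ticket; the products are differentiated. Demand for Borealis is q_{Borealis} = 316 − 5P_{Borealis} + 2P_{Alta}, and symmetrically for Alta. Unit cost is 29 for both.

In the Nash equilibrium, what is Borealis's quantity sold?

143.125

Borealis's profit: π = (P_{Borealis} − 29)(316 − 5P_{Borealis} + 2P_{Alta}).
∂π/∂P_{Borealis} = 461 − 10P_{Borealis} + 2P_{Alta} = 0 ⇒ P_{Borealis} = 46.1 + 0.2P_{Alta}.
By symmetry P_{Alta} = P_{Borealis}; substituting into the reaction function, 0.8P_{Borealis} = 46.1 and P_{Borealis} = 57.625.
q_{Borealis} = 316 − 5·57.625 + 2·57.625 = 143.125.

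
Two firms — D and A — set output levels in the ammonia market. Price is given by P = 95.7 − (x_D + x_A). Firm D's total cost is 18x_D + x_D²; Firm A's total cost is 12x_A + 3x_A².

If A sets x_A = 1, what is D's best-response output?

Firm D's profit: π = x_D(95.7 − (x_D + x_A)) − 18x_D − x_D².
∂π/∂x_D = 77.7 − 4x_D − x_A = 0, so x_D = 19.425 − 0.25x_A.
At x_A = 1: x_D = 19.425 − 0.25·1 = 19.175.

19.175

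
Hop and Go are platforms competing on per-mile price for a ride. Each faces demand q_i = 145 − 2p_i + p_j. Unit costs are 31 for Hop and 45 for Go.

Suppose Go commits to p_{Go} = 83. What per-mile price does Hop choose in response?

72.5

Hop's profit: π = (p_{Hop} − 31)(145 − 2p_{Hop} + p_{Go}).
∂π/∂p_{Hop} = 207 − 4p_{Hop} + p_{Go} = 0 ⇒ p_{Hop} = 51.75 + 0.25p_{Go}.
At p_{Go} = 83: p_{Hop} = 51.75 + 0.25·83 = 72.5.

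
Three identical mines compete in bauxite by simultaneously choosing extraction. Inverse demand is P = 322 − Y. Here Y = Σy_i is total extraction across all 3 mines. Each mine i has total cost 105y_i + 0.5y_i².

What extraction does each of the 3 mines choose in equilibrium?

A representative mine's profit is π_i = y_i(322 − Y) − 105y_i − 0.5y_i², with Y = y_i + Σ_{j≠i} y_j.
First-order condition: 217 − 3y_i − Σ_{j≠i} y_j = 0.
In a symmetric equilibrium every mine chooses the same y, so Σ_{j≠i} y_j = 2y. The condition becomes 217 − 5y = 0, giving y = 217/5 = 43.4.

43.4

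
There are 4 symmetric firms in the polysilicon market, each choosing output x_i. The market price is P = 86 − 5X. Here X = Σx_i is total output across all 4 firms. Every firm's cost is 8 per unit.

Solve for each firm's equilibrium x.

3.12

A representative firm's profit is π_i = x_i(86 − 5X) − 8x_i, with X = x_i + Σ_{j≠i} x_j.
First-order condition: 78 − 10x_i − 5Σ_{j≠i} x_j = 0.
With identical firms, set every x_j = x: then 78 − 10x − 15x = 0, i.e. x = 78/25 = 3.12.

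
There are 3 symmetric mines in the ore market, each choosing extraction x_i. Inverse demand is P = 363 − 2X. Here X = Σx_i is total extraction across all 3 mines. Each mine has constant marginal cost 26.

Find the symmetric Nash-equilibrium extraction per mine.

A representative mine's profit is π_i = x_i(363 − 2X) − 26x_i, with X = x_i + Σ_{j≠i} x_j.
First-order condition: 337 − 4x_i − 2Σ_{j≠i} x_j = 0.
In a symmetric equilibrium every mine chooses the same x, so Σ_{j≠i} x_j = 2x. The condition becomes 337 − 8x = 0, giving x = 337/8 = 42.125.

42.125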